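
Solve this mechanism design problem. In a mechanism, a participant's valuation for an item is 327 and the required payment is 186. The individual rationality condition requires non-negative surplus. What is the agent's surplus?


Step 1: Surplus = value - payment = 327 - 186 = 141
Step 2: IR is satisfied (surplus >= 0)

141


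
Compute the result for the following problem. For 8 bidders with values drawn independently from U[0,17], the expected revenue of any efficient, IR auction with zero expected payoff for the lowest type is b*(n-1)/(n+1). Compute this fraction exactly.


Step 1: By Revenue Equivalence, expected revenue = b*(n-1)/(n+1)
Step 2: Substituting n = 8, b = 17
Step 3: Revenue = 17*(8-1)/(8+1) = 17*7/9
Step 4: Revenue = 119/9

119/9


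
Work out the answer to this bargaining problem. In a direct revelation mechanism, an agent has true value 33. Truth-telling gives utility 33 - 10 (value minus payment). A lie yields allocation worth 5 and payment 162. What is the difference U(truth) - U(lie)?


Step 1: U(truth) = value - payment = 33 - 10 = 23
Step 2: U(lie) = allocation - payment = 5 - 162 = -157
Step 3: IC gap = 23 - (-157) = 180

180


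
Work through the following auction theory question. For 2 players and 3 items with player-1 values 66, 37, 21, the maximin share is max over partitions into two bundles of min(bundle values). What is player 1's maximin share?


Step 1: Item values = 66, 37, 21
Step 2: Enumerate all 2-bundle partitions and take the smaller bundle:
  Partition 1: {66} vs {37,21} -> bundles 66, 58; min = 58
  Partition 2: {37} vs {66,21} -> bundles 37, 87; min = 37
  Partition 3: {21} vs {66,37} -> bundles 21, 103; min = 21
Step 3: MMS = max(58, 37, 21) = 58

58


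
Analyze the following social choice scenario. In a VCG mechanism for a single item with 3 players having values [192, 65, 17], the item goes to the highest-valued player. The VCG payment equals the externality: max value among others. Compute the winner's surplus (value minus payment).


Step 1: The winner is the agent with the highest value: agent 0 with value 192
Step 2: Values of other agents: [65, 17]
Step 3: VCG payment = max of others' values = 65
Step 4: Surplus = 192 - 65 = 127

127


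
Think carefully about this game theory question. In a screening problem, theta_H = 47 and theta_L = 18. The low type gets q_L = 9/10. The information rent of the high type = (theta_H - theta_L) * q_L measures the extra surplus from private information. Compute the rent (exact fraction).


Step 1: theta_H - theta_L = 47 - 18 = 29
Step 2: Information rent = (theta_H - theta_L) * q_L
Step 3: = 29 * 9/10
Step 4: = 261/10

261/10


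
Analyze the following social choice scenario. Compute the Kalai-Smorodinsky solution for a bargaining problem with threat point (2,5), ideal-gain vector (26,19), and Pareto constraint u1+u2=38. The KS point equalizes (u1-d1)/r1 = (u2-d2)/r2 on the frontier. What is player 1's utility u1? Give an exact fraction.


Step 1: At the KS point, (u1-d1)/r1 = (u2-d2)/r2 = t and u1+u2 = 38
Step 2: u1 = d1 + r1*t and u2 = d2 + r2*t, so (d1 + r1*t) + (d2 + r2*t) = 38
Step 3: t = (38 - 2 - 5)/(26 + 19) = 31/45
Step 4: u1 = d1 + r1*t = 2 + 26 * 31/45 = 896/45
Step 5: (Check: u2 = d2 + r2*t = 814/45; u1+u2 = 896/45 + 814/45 = 38, on the frontier.)

896/45


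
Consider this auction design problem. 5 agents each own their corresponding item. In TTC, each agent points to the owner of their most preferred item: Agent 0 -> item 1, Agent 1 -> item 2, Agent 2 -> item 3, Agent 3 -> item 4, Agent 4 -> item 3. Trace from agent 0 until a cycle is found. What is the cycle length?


Step 1: Trace the pointer graph from agent 0: 0 -> 1 -> 2 -> 3 -> 4 -> 3
Step 2: A cycle is detected when we revisit agent 3
Step 3: The cycle is: 3 -> 4 -> 3
Step 4: Cycle length = 2

2


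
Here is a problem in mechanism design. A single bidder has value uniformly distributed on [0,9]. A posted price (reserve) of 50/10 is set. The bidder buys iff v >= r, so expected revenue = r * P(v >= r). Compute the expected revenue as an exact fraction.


Step 1: Posted price r = 5, value support [0,9]
Step 2: P(v >= r) = (9 - 5)/9 = 4/9
Step 3: Expected revenue = r * P(v >= r) = 5 * 4/9
Step 4: Revenue = 20/9

20/9


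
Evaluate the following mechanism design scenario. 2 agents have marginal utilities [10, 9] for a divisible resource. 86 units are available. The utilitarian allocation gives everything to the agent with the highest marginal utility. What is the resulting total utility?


Step 1: The marginal utilities are [10, 9]
Step 2: The highest marginal utility is 10
Step 3: All 86 units go to that agent
Step 4: Total utility = 10 * 86 = 860

860


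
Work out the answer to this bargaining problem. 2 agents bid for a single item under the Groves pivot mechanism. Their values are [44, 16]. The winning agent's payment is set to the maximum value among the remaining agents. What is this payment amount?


Step 1: The efficient winner is agent 0 with value 44
Step 2: Other agents' values: [16]
Step 3: Pivot payment = max(others) = 16
Step 4: The winner pays 16

16


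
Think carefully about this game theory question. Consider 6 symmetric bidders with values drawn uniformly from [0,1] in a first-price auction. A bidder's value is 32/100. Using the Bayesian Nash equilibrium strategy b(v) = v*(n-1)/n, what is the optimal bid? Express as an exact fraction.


Step 1: The symmetric BNE bidding function is b(v) = v * (n-1) / n
Step 2: Substitute v = 8/25 and n = 6
Step 3: b = 8/25 * 5/6
Step 4: b = 4/15

4/15


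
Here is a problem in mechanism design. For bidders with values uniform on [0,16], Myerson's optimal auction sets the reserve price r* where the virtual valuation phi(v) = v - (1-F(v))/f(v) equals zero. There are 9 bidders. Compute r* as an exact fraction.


Step 1: For U[0,16], F(v) = v/16 and f(v) = 1/16
Step 2: phi(v) = v - (1 - v/16)/(1/16) = v - (16 - v) = 2v - 16
Step 3: Set phi(r*) = 0: 2r* - 16 = 0
Step 4: r* = 16/2 = 8 (the number of bidders n = 9 does not enter)

8


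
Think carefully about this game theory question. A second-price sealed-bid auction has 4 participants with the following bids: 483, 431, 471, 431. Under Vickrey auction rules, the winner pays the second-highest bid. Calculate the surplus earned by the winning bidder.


Step 1: Sort bids in descending order: 483, 471, 431, 431
Step 2: The winning bid is the highest: 483
Step 3: The payment equals the second-highest bid: 471
Step 4: Surplus = winner's bid - payment = 483 - 471 = 12

12


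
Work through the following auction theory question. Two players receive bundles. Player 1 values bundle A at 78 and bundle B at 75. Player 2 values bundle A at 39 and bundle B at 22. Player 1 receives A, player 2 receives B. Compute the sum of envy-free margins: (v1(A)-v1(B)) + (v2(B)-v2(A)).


Step 1: Player 1's margin = v1(A) - v1(B) = 78 - 75 = 3
Step 2: Player 2's margin = v2(B) - v2(A) = 22 - 39 = -17
Step 3: Total margin = 3 + -17 = -14

-14


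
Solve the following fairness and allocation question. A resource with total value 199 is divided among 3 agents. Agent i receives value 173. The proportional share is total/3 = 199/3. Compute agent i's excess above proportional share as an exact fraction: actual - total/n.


Step 1: Proportional share = 199/3
Step 2: Agent's actual allocation = 173
Step 3: Excess = 173 - 199/3 = 320/3

320/3


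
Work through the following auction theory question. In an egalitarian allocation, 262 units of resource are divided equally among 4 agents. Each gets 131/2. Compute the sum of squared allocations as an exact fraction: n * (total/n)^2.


Step 1: Each agent's share = 262/4 = 131/2
Step 2: Square of each share = (131/2)^2 = 17161/4
Step 3: Sum of squares = 4 * 17161/4 = 17161

17161


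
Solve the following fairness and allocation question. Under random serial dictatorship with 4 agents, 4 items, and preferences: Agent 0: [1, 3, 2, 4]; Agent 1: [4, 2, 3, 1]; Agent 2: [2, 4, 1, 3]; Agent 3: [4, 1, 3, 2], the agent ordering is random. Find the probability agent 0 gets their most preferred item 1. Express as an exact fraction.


Step 1: Agent 0 wants item 1
Step 2: There are 24 possible orderings of agents
Step 3: In 19 orderings, agent 0 gets item 1
Step 4: Probability = 19/24

19/24


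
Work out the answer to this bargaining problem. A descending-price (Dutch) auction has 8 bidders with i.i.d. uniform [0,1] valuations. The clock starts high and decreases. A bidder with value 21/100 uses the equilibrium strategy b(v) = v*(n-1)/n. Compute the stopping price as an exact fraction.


Step 1: Dutch auctions are strategically equivalent to first-price auctions
Step 2: The equilibrium bid is b(v) = v*(n-1)/n
Step 3: b = 21/100 * 7/8
Step 4: b = 147/800

147/800


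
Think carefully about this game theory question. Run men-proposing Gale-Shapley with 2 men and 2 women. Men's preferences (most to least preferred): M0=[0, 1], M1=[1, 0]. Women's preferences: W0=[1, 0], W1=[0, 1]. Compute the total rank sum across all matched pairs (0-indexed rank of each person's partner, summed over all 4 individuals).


Step 1: Run Gale-Shapley (men propose, women hold best offer):
  M0 proposes to W0; she accepts
  M1 proposes to W1; she accepts
Step 2: Final matching: W0-M0, W1-M1
Step 3: 0-indexed ranks (man's rank of his match, then woman's): 0 + 1 + 0 + 1
Step 4: Total rank sum = 2

2


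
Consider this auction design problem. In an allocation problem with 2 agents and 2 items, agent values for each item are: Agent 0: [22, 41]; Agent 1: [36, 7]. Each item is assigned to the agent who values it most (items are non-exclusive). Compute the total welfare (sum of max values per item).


Step 1: For each item, find the maximum value among all agents.
Step 2: Item 0 -> Agent 1 (value 36)
Step 3: Item 1 -> Agent 0 (value 41)
Step 4: Total welfare = 36 + 41 = 77

77


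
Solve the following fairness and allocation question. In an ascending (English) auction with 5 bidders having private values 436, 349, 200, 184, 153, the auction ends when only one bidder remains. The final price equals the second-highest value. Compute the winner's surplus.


Step 1: Identify the highest value: 436
Step 2: Identify the second-highest value: 349
Step 3: The final price = second-highest value = 349
Step 4: Surplus = 436 - 349 = 87

87


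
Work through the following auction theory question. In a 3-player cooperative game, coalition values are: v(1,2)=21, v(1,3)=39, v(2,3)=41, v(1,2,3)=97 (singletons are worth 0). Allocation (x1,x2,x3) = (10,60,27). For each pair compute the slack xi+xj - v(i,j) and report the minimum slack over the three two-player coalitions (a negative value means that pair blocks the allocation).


Step 1: Slack for coalition (1,2): x1+x2 - v12 = 70 - 21 = 49
Step 2: Slack for coalition (1,3): x1+x3 - v13 = 37 - 39 = -2
Step 3: Slack for coalition (2,3): x2+x3 - v23 = 87 - 41 = 46
Step 4: Minimum slack = min(49, -2, 46) = -2, attained by (1,3); coalition (1,3) can block (slack < 0), so the allocation is not in the core

-2


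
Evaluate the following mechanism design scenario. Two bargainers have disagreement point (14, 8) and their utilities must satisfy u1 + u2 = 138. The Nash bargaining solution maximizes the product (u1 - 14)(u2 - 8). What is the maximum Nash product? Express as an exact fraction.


Step 1: The Nash solution splits surplus symmetrically above the disagreement point
Step 2: u1 = (total + d1 - d2)/2 = (138 + 14 - 8)/2 = 72
Step 3: u2 = (total - d1 + d2)/2 = (138 - 14 + 8)/2 = 66
Step 4: Nash product = (72 - 14) * (66 - 8)
Step 5: = 58 * 58 = 3364

3364


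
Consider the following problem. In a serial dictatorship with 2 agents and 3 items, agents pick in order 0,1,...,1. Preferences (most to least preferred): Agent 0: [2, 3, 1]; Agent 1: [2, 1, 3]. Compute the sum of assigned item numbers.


Step 1: Agent 0 picks item 2
Step 2: Agent 1 picks item 1
Step 3: Sum = 2 + 1 = 3

3


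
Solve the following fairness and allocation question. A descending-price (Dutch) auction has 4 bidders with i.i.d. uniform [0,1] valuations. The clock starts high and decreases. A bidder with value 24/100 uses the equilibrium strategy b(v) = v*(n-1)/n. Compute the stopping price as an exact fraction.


Step 1: Dutch auctions are strategically equivalent to first-price auctions
Step 2: The equilibrium bid is b(v) = v*(n-1)/n
Step 3: b = 6/25 * 3/4
Step 4: b = 9/50

9/50


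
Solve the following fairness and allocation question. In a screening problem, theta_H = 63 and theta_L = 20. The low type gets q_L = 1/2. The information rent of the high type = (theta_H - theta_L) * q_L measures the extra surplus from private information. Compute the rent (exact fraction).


Step 1: theta_H - theta_L = 63 - 20 = 43
Step 2: Information rent = (theta_H - theta_L) * q_L
Step 3: = 43 * 1/2
Step 4: = 43/2

43/2


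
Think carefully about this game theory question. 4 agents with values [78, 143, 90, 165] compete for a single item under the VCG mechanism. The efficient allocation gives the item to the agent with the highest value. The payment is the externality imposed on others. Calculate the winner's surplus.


Step 1: The winner is the agent with the highest value: agent 3 with value 165
Step 2: Values of other agents: [78, 143, 90]
Step 3: VCG payment = max of others' values = 143
Step 4: Surplus = 165 - 143 = 22

22


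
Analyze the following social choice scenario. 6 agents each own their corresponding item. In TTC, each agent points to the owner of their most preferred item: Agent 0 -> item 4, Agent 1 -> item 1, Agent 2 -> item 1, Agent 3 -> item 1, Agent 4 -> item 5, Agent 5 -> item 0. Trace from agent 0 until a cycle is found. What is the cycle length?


Step 1: Trace the pointer graph from agent 0: 0 -> 4 -> 5 -> 0
Step 2: A cycle is detected when we revisit agent 0
Step 3: The cycle is: 0 -> 4 -> 5 -> 0
Step 4: Cycle length = 3

3


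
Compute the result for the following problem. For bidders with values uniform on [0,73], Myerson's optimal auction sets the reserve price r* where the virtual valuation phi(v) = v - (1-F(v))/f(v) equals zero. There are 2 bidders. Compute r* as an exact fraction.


Step 1: For U[0,73], F(v) = v/73 and f(v) = 1/73
Step 2: phi(v) = v - (1 - v/73)/(1/73) = v - (73 - v) = 2v - 73
Step 3: Set phi(r*) = 0: 2r* - 73 = 0
Step 4: r* = 73/2 (the number of bidders n = 2 does not enter)

73/2


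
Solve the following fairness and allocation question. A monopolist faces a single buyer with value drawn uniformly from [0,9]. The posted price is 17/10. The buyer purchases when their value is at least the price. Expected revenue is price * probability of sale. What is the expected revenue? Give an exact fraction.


Step 1: Posted price r = 17/10, value support [0,9]
Step 2: P(v >= r) = (9 - 17/10)/9 = 73/90
Step 3: Expected revenue = r * P(v >= r) = 17/10 * 73/90
Step 4: Revenue = 1241/900

1241/900


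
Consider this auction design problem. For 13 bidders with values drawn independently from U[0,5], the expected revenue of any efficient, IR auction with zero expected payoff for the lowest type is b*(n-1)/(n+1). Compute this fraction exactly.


Step 1: By Revenue Equivalence, expected revenue = b*(n-1)/(n+1)
Step 2: Substituting n = 13, b = 5
Step 3: Revenue = 5*(13-1)/(13+1) = 5*12/14
Step 4: Revenue = 60/14 = 30/7

30/7


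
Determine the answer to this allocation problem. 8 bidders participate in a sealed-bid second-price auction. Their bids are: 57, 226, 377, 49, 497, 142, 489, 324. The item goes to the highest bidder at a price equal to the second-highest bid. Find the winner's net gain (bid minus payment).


Step 1: Sort bids in descending order: 497, 489, 377, 324, 226, 142, 57, 49
Step 2: The winning bid is the highest: 497
Step 3: The payment equals the second-highest bid: 489
Step 4: Surplus = winner's bid - payment = 497 - 489 = 8

8


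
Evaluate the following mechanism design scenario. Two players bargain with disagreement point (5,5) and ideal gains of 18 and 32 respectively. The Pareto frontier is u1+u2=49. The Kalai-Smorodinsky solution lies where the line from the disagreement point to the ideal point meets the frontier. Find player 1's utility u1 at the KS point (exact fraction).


Step 1: At the KS point, (u1-d1)/r1 = (u2-d2)/r2 = t and u1+u2 = 49
Step 2: u1 = d1 + r1*t and u2 = d2 + r2*t, so (d1 + r1*t) + (d2 + r2*t) = 49
Step 3: t = (49 - 5 - 5)/(18 + 32) = 39/50
Step 4: u1 = d1 + r1*t = 5 + 18 * 39/50 = 476/25
Step 5: (Check: u2 = d2 + r2*t = 749/25; u1+u2 = 476/25 + 749/25 = 49, on the frontier.)

476/25


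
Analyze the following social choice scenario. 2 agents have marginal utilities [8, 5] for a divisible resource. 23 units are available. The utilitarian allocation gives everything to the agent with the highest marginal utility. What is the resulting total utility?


Step 1: The marginal utilities are [8, 5]
Step 2: The highest marginal utility is 8
Step 3: All 23 units go to that agent
Step 4: Total utility = 8 * 23 = 184

184


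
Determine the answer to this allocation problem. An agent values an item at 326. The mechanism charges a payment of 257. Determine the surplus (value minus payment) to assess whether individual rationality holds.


Step 1: Surplus = value - payment = 326 - 257 = 69
Step 2: IR is satisfied (surplus >= 0)

69


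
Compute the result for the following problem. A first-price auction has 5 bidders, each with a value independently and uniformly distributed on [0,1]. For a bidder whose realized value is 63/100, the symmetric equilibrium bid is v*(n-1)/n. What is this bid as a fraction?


Step 1: The symmetric BNE bidding function is b(v) = v * (n-1) / n
Step 2: Substitute v = 63/100 and n = 5
Step 3: b = 63/100 * 4/5
Step 4: b = 63/125

63/125


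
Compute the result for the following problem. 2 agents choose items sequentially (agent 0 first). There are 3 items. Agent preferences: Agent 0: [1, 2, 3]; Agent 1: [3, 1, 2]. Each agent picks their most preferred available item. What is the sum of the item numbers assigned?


Step 1: Agent 0 picks item 1
Step 2: Agent 1 picks item 3
Step 3: Sum = 1 + 3 = 4

4


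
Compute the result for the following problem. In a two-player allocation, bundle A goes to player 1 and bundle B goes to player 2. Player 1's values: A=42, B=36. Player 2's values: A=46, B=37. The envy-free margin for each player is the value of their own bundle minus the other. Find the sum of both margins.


Step 1: Player 1's margin = v1(A) - v1(B) = 42 - 36 = 6
Step 2: Player 2's margin = v2(B) - v2(A) = 37 - 46 = -9
Step 3: Total margin = 6 + -9 = -3

-3


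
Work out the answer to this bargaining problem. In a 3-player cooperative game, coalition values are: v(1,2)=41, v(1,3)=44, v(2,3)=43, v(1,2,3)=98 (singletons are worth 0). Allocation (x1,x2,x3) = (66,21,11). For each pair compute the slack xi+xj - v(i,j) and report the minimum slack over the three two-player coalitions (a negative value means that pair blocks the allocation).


Step 1: Slack for coalition (1,2): x1+x2 - v12 = 87 - 41 = 46
Step 2: Slack for coalition (1,3): x1+x3 - v13 = 77 - 44 = 33
Step 3: Slack for coalition (2,3): x2+x3 - v23 = 32 - 43 = -11
Step 4: Minimum slack = min(46, 33, -11) = -11, attained by (2,3); coalition (2,3) can block (slack < 0), so the allocation is not in the core

-11


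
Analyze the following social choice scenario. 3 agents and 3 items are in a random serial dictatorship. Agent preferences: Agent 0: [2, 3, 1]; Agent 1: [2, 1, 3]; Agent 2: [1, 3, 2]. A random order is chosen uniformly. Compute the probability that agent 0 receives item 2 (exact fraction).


Step 1: Agent 0 wants item 2
Step 2: There are 6 possible orderings of agents
Step 3: In 3 orderings, agent 0 gets item 2
Step 4: Probability = 3/6 = 1/2

1/2


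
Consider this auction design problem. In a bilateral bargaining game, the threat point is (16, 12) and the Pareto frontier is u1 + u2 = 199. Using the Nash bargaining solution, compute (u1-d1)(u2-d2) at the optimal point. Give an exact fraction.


Step 1: The Nash solution splits surplus symmetrically above the disagreement point
Step 2: u1 = (total + d1 - d2)/2 = (199 + 16 - 12)/2 = 203/2
Step 3: u2 = (total - d1 + d2)/2 = (199 - 16 + 12)/2 = 195/2
Step 4: Nash product = (203/2 - 16) * (195/2 - 12)
Step 5: = 171/2 * 171/2 = 29241/4

29241/4


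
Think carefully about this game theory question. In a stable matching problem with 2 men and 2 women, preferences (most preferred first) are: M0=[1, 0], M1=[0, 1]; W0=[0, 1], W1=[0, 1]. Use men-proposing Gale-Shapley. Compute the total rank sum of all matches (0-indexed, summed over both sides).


Step 1: Run Gale-Shapley (men propose, women hold best offer):
  M0 proposes to W1; she accepts
  M1 proposes to W0; she accepts
Step 2: Final matching: W0-M1, W1-M0
Step 3: 0-indexed ranks (man's rank of his match, then woman's): 0 + 1 + 0 + 0
Step 4: Total rank sum = 1

1


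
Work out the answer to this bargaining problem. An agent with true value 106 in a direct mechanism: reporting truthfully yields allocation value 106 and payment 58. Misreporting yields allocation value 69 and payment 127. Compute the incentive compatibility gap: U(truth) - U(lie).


Step 1: U(truth) = value - payment = 106 - 58 = 48
Step 2: U(lie) = allocation - payment = 69 - 127 = -58
Step 3: IC gap = 48 - (-58) = 106

106


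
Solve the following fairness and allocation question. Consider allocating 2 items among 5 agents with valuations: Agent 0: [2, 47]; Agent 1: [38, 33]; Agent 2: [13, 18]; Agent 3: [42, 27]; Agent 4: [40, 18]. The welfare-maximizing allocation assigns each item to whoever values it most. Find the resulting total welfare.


Step 1: For each item, find the maximum value among all agents.
Step 2: Item 0 -> Agent 3 (value 42)
Step 3: Item 1 -> Agent 0 (value 47)
Step 4: Total welfare = 42 + 47 = 89

89


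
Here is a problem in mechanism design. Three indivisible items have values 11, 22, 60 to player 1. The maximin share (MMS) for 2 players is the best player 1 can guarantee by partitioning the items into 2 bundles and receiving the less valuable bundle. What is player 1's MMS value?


Step 1: Item values = 11, 22, 60
Step 2: Enumerate all 2-bundle partitions and take the smaller bundle:
  Partition 1: {11} vs {22,60} -> bundles 11, 82; min = 11
  Partition 2: {22} vs {11,60} -> bundles 22, 71; min = 22
  Partition 3: {60} vs {11,22} -> bundles 60, 33; min = 33
Step 3: MMS = max(11, 22, 33) = 33

33


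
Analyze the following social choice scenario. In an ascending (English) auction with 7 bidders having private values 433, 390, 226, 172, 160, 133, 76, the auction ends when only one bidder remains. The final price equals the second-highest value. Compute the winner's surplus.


Step 1: Identify the highest value: 433
Step 2: Identify the second-highest value: 390
Step 3: The final price = second-highest value = 390
Step 4: Surplus = 433 - 390 = 43

43


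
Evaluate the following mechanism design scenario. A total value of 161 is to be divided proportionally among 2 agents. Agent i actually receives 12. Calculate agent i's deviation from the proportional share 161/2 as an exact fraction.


Step 1: Proportional share = 161/2
Step 2: Agent's actual allocation = 12
Step 3: Excess = 12 - 161/2 = -137/2

-137/2


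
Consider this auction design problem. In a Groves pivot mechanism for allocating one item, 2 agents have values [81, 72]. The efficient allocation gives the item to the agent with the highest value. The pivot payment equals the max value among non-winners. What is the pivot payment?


Step 1: The efficient winner is agent 0 with value 81
Step 2: Other agents' values: [72]
Step 3: Pivot payment = max(others) = 72
Step 4: The winner pays 72

72


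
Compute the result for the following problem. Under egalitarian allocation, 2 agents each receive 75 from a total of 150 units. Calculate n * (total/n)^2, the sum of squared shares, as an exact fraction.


Step 1: Each agent's share = 150/2 = 75
Step 2: Square of each share = (75)^2 = 5625
Step 3: Sum of squares = 2 * 5625 = 11250

11250


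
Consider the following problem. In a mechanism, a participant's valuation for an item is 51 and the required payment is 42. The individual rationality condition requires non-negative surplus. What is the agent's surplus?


Step 1: Surplus = value - payment = 51 - 42 = 9
Step 2: IR is satisfied (surplus >= 0)

9


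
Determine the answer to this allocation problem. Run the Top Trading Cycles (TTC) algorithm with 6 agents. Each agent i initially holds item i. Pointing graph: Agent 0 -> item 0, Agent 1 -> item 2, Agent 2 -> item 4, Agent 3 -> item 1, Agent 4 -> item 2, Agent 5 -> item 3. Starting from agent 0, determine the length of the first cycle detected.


Step 1: Trace the pointer graph from agent 0: 0 -> 0
Step 2: A cycle is detected when we revisit agent 0
Step 3: The cycle is: 0 -> 0
Step 4: Cycle length = 1

1


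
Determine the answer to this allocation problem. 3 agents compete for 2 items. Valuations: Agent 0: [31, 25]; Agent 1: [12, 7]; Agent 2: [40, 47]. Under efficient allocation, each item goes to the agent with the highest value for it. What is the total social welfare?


Step 1: For each item, find the maximum value among all agents.
Step 2: Item 0 -> Agent 2 (value 40)
Step 3: Item 1 -> Agent 2 (value 47)
Step 4: Total welfare = 40 + 47 = 87

87


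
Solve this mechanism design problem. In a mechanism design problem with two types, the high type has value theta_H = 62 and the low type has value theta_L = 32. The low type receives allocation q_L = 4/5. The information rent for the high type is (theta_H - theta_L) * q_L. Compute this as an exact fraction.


Step 1: theta_H - theta_L = 62 - 32 = 30
Step 2: Information rent = (theta_H - theta_L) * q_L
Step 3: = 30 * 4/5
Step 4: = 24

24


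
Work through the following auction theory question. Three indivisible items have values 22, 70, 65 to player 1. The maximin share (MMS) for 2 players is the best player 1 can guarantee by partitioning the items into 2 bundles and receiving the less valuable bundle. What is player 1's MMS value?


Step 1: Item values = 22, 70, 65
Step 2: Enumerate all 2-bundle partitions and take the smaller bundle:
  Partition 1: {22} vs {70,65} -> bundles 22, 135; min = 22
  Partition 2: {70} vs {22,65} -> bundles 70, 87; min = 70
  Partition 3: {65} vs {22,70} -> bundles 65, 92; min = 65
Step 3: MMS = max(22, 70, 65) = 70

70


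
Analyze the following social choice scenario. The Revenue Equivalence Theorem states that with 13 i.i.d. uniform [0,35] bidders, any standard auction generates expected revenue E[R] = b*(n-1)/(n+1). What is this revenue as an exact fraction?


Step 1: By Revenue Equivalence, expected revenue = b*(n-1)/(n+1)
Step 2: Substituting n = 13, b = 35
Step 3: Revenue = 35*(13-1)/(13+1) = 35*12/14
Step 4: Revenue = 420/14 = 30

30


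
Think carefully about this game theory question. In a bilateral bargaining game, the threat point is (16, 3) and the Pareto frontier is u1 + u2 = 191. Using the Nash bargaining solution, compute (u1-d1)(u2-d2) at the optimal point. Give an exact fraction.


Step 1: The Nash solution splits surplus symmetrically above the disagreement point
Step 2: u1 = (total + d1 - d2)/2 = (191 + 16 - 3)/2 = 102
Step 3: u2 = (total - d1 + d2)/2 = (191 - 16 + 3)/2 = 89
Step 4: Nash product = (102 - 16) * (89 - 3)
Step 5: = 86 * 86 = 7396

7396


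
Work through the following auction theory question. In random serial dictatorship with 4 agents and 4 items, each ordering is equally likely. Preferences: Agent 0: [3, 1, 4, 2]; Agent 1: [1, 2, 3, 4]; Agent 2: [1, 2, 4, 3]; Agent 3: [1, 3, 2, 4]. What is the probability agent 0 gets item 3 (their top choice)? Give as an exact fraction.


Step 1: Agent 0 wants item 3
Step 2: There are 24 possible orderings of agents
Step 3: In 17 orderings, agent 0 gets item 3
Step 4: Probability = 17/24

17/24


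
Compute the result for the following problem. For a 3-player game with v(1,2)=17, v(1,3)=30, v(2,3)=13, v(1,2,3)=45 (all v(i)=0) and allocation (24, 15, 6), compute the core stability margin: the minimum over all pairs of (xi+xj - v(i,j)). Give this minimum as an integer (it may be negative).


Step 1: Slack for coalition (1,2): x1+x2 - v12 = 39 - 17 = 22
Step 2: Slack for coalition (1,3): x1+x3 - v13 = 30 - 30 = 0
Step 3: Slack for coalition (2,3): x2+x3 - v23 = 21 - 13 = 8
Step 4: Minimum slack = min(22, 0, 8) = 0, attained by (1,3); no pair can gain by deviating, so the allocation is in the core

0


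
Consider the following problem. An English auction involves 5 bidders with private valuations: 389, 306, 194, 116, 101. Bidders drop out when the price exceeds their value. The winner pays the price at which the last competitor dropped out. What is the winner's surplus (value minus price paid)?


Step 1: Identify the highest value: 389
Step 2: Identify the second-highest value: 306
Step 3: The final price = second-highest value = 306
Step 4: Surplus = 389 - 306 = 83

83


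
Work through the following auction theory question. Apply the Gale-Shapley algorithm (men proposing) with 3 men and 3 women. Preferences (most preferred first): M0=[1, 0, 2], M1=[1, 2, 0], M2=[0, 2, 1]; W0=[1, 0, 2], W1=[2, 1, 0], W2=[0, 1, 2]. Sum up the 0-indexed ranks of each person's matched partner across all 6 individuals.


Step 1: Run Gale-Shapley (men propose, women hold best offer):
  M0 proposes to W1; she accepts
  M1 proposes to W1; she switches from M0
  M2 proposes to W0; she accepts
  M0 proposes to W0; she switches from M2
  M2 proposes to W2; she accepts
Step 2: Final matching: W0-M0, W1-M1, W2-M2
Step 3: 0-indexed ranks (man's rank of his match, then woman's): 1 + 1 + 0 + 1 + 1 + 2
Step 4: Total rank sum = 6

6


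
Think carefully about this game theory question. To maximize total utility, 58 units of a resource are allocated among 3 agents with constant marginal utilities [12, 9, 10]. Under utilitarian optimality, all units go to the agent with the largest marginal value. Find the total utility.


Step 1: The marginal utilities are [12, 9, 10]
Step 2: The highest marginal utility is 12
Step 3: All 58 units go to that agent
Step 4: Total utility = 12 * 58 = 696

696


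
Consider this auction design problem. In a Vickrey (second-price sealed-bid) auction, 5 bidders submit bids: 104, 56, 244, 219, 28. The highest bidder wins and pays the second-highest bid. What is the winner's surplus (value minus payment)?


Step 1: Sort bids in descending order: 244, 219, 104, 56, 28
Step 2: The winning bid is the highest: 244
Step 3: The payment equals the second-highest bid: 219
Step 4: Surplus = winner's bid - payment = 244 - 219 = 25

25


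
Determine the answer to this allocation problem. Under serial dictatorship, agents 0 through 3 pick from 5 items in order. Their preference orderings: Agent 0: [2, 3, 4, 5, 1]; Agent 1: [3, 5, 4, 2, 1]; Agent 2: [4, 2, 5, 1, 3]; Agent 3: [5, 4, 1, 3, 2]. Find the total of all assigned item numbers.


Step 1: Agent 0 picks item 2
Step 2: Agent 1 picks item 3
Step 3: Agent 2 picks item 4
Step 4: Agent 3 picks item 5
Step 5: Sum = 2 + 3 + 4 + 5 = 14

14


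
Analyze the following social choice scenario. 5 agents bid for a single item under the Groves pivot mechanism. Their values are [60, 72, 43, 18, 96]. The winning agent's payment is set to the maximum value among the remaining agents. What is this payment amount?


Step 1: The efficient winner is agent 4 with value 96
Step 2: Other agents' values: [60, 72, 43, 18]
Step 3: Pivot payment = max(others) = 72
Step 4: The winner pays 72

72


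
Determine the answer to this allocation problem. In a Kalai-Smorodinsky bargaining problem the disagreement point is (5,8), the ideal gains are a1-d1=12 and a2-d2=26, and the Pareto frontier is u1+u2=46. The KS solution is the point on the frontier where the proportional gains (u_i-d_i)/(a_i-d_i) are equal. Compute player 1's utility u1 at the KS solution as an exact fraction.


Step 1: At the KS point, (u1-d1)/r1 = (u2-d2)/r2 = t and u1+u2 = 46
Step 2: u1 = d1 + r1*t and u2 = d2 + r2*t, so (d1 + r1*t) + (d2 + r2*t) = 46
Step 3: t = (46 - 5 - 8)/(12 + 26) = 33/38
Step 4: u1 = d1 + r1*t = 5 + 12 * 33/38 = 293/19
Step 5: (Check: u2 = d2 + r2*t = 581/19; u1+u2 = 293/19 + 581/19 = 46, on the frontier.)

293/19


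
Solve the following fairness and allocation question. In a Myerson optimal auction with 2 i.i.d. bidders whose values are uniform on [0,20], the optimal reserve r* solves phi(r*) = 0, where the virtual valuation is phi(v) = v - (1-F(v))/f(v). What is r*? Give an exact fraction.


Step 1: For U[0,20], F(v) = v/20 and f(v) = 1/20
Step 2: phi(v) = v - (1 - v/20)/(1/20) = v - (20 - v) = 2v - 20
Step 3: Set phi(r*) = 0: 2r* - 20 = 0
Step 4: r* = 20/2 = 10 (the number of bidders n = 2 does not enter)

10


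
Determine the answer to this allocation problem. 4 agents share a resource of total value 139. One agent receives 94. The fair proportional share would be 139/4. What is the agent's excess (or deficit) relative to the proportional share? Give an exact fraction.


Step 1: Proportional share = 139/4
Step 2: Agent's actual allocation = 94
Step 3: Excess = 94 - 139/4 = 237/4

237/4


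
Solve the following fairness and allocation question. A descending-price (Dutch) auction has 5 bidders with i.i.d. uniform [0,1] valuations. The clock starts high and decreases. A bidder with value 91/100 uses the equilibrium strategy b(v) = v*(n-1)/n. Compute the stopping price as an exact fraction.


Step 1: Dutch auctions are strategically equivalent to first-price auctions
Step 2: The equilibrium bid is b(v) = v*(n-1)/n
Step 3: b = 91/100 * 4/5
Step 4: b = 91/125

91/125


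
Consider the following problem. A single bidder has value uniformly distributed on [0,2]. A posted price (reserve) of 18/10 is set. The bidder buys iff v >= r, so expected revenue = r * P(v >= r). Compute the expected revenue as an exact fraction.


Step 1: Posted price r = 9/5, value support [0,2]
Step 2: P(v >= r) = (2 - 9/5)/2 = 1/10
Step 3: Expected revenue = r * P(v >= r) = 9/5 * 1/10
Step 4: Revenue = 9/50

9/50


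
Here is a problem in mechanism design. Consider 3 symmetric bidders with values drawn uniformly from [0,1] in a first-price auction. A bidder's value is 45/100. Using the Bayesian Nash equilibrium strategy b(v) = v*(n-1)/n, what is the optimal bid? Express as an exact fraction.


Step 1: The symmetric BNE bidding function is b(v) = v * (n-1) / n
Step 2: Substitute v = 9/20 and n = 3
Step 3: b = 9/20 * 2/3
Step 4: b = 3/10

3/10


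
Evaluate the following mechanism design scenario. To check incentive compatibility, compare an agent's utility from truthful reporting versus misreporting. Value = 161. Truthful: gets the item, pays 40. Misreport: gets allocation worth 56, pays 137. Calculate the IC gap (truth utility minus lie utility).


Step 1: U(truth) = value - payment = 161 - 40 = 121
Step 2: U(lie) = allocation - payment = 56 - 137 = -81
Step 3: IC gap = 121 - (-81) = 202

202


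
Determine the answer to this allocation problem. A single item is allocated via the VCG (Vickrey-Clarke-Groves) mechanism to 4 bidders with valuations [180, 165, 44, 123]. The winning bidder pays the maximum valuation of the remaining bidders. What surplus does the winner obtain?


Step 1: The winner is the agent with the highest value: agent 0 with value 180
Step 2: Values of other agents: [165, 44, 123]
Step 3: VCG payment = max of others' values = 165
Step 4: Surplus = 180 - 165 = 15

15


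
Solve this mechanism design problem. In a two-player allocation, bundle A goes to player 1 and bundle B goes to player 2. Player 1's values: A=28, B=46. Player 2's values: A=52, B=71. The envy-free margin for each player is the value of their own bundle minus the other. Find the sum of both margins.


Step 1: Player 1's margin = v1(A) - v1(B) = 28 - 46 = -18
Step 2: Player 2's margin = v2(B) - v2(A) = 71 - 52 = 19
Step 3: Total margin = -18 + 19 = 1

1


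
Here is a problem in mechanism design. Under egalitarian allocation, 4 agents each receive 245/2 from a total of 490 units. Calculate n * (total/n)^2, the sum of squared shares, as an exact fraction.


Step 1: Each agent's share = 490/4 = 245/2
Step 2: Square of each share = (245/2)^2 = 60025/4
Step 3: Sum of squares = 4 * 60025/4 = 60025

60025


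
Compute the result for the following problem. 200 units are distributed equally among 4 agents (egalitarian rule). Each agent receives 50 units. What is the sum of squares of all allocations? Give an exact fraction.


Step 1: Each agent's share = 200/4 = 50
Step 2: Square of each share = (50)^2 = 2500
Step 3: Sum of squares = 4 * 2500 = 10000

10000


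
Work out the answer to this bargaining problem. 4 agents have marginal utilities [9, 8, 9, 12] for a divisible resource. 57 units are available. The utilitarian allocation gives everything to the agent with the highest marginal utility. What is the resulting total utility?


Step 1: The marginal utilities are [9, 8, 9, 12]
Step 2: The highest marginal utility is 12
Step 3: All 57 units go to that agent
Step 4: Total utility = 12 * 57 = 684

684


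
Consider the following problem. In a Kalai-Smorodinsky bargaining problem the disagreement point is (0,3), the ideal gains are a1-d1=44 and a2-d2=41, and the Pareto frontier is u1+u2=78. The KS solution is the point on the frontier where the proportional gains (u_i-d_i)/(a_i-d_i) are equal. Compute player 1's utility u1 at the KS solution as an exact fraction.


Step 1: At the KS point, (u1-d1)/r1 = (u2-d2)/r2 = t and u1+u2 = 78
Step 2: u1 = d1 + r1*t and u2 = d2 + r2*t, so (d1 + r1*t) + (d2 + r2*t) = 78
Step 3: t = (78 - 0 - 3)/(44 + 41) = 75/85 = 15/17
Step 4: u1 = d1 + r1*t = 0 + 44 * 15/17 = 660/17
Step 5: (Check: u2 = d2 + r2*t = 666/17; u1+u2 = 660/17 + 666/17 = 78, on the frontier.)

660/17


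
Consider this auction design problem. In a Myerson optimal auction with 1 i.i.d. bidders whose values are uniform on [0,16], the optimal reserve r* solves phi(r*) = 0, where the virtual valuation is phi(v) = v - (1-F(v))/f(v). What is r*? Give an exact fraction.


Step 1: For U[0,16], F(v) = v/16 and f(v) = 1/16
Step 2: phi(v) = v - (1 - v/16)/(1/16) = v - (16 - v) = 2v - 16
Step 3: Set phi(r*) = 0: 2r* - 16 = 0
Step 4: r* = 16/2 = 8 (the number of bidders n = 1 does not enter)

8


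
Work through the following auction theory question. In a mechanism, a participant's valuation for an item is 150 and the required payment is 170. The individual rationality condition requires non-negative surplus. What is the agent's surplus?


Step 1: Surplus = value - payment = 150 - 170 = -20
Step 2: IR is violated (surplus < 0)

-20


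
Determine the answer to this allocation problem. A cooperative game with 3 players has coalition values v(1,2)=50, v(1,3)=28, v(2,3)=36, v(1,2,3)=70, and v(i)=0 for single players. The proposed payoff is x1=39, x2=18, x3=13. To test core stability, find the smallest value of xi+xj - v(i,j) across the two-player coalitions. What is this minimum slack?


Step 1: Slack for coalition (1,2): x1+x2 - v12 = 57 - 50 = 7
Step 2: Slack for coalition (1,3): x1+x3 - v13 = 52 - 28 = 24
Step 3: Slack for coalition (2,3): x2+x3 - v23 = 31 - 36 = -5
Step 4: Minimum slack = min(7, 24, -5) = -5, attained by (2,3); coalition (2,3) can block (slack < 0), so the allocation is not in the core

-5


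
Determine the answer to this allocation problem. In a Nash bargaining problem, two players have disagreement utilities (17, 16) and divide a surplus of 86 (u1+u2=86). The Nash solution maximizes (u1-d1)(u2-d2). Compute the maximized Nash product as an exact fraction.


Step 1: The Nash solution splits surplus symmetrically above the disagreement point
Step 2: u1 = (total + d1 - d2)/2 = (86 + 17 - 16)/2 = 87/2
Step 3: u2 = (total - d1 + d2)/2 = (86 - 17 + 16)/2 = 85/2
Step 4: Nash product = (87/2 - 17) * (85/2 - 16)
Step 5: = 53/2 * 53/2 = 2809/4

2809/4
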